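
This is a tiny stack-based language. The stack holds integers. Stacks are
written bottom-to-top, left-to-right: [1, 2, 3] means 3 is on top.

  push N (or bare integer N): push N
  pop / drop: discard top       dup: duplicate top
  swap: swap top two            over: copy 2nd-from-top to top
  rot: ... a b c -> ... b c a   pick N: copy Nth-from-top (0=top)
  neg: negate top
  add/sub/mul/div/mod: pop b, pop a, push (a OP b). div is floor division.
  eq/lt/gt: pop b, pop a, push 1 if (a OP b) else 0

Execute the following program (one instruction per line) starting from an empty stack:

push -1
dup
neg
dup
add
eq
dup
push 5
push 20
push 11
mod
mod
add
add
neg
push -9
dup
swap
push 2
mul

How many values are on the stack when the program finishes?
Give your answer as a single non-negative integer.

Answer: 3

Derivation:
After 'push -1': stack = [-1] (depth 1)
After 'dup': stack = [-1, -1] (depth 2)
After 'neg': stack = [-1, 1] (depth 2)
After 'dup': stack = [-1, 1, 1] (depth 3)
After 'add': stack = [-1, 2] (depth 2)
After 'eq': stack = [0] (depth 1)
After 'dup': stack = [0, 0] (depth 2)
After 'push 5': stack = [0, 0, 5] (depth 3)
After 'push 20': stack = [0, 0, 5, 20] (depth 4)
After 'push 11': stack = [0, 0, 5, 20, 11] (depth 5)
After 'mod': stack = [0, 0, 5, 9] (depth 4)
After 'mod': stack = [0, 0, 5] (depth 3)
After 'add': stack = [0, 5] (depth 2)
After 'add': stack = [5] (depth 1)
After 'neg': stack = [-5] (depth 1)
After 'push -9': stack = [-5, -9] (depth 2)
After 'dup': stack = [-5, -9, -9] (depth 3)
After 'swap': stack = [-5, -9, -9] (depth 3)
After 'push 2': stack = [-5, -9, -9, 2] (depth 4)
After 'mul': stack = [-5, -9, -18] (depth 3)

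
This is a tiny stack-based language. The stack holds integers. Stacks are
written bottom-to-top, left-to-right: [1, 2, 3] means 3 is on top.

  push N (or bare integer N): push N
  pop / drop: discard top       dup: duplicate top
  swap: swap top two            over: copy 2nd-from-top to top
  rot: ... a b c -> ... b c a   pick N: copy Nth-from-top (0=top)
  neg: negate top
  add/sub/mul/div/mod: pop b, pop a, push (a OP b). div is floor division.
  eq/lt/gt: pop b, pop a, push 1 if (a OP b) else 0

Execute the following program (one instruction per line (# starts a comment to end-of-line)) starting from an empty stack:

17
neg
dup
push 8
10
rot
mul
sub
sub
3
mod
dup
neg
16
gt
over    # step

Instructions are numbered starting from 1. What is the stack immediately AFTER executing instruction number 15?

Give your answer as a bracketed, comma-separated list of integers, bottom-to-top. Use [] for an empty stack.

Answer: [0, 0]

Derivation:
Step 1 ('17'): [17]
Step 2 ('neg'): [-17]
Step 3 ('dup'): [-17, -17]
Step 4 ('push 8'): [-17, -17, 8]
Step 5 ('10'): [-17, -17, 8, 10]
Step 6 ('rot'): [-17, 8, 10, -17]
Step 7 ('mul'): [-17, 8, -170]
Step 8 ('sub'): [-17, 178]
Step 9 ('sub'): [-195]
Step 10 ('3'): [-195, 3]
Step 11 ('mod'): [0]
Step 12 ('dup'): [0, 0]
Step 13 ('neg'): [0, 0]
Step 14 ('16'): [0, 0, 16]
Step 15 ('gt'): [0, 0]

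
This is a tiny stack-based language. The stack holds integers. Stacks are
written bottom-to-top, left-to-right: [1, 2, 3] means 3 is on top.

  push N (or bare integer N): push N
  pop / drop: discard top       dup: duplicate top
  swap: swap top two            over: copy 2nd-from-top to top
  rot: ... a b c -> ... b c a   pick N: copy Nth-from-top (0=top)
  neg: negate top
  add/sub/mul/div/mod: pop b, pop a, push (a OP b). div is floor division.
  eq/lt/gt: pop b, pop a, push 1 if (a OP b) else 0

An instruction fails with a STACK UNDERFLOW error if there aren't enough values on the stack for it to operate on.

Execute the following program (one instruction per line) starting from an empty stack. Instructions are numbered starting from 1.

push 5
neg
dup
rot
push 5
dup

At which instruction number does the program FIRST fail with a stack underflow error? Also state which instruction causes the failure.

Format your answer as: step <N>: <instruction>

Answer: step 4: rot

Derivation:
Step 1 ('push 5'): stack = [5], depth = 1
Step 2 ('neg'): stack = [-5], depth = 1
Step 3 ('dup'): stack = [-5, -5], depth = 2
Step 4 ('rot'): needs 3 value(s) but depth is 2 — STACK UNDERFLOW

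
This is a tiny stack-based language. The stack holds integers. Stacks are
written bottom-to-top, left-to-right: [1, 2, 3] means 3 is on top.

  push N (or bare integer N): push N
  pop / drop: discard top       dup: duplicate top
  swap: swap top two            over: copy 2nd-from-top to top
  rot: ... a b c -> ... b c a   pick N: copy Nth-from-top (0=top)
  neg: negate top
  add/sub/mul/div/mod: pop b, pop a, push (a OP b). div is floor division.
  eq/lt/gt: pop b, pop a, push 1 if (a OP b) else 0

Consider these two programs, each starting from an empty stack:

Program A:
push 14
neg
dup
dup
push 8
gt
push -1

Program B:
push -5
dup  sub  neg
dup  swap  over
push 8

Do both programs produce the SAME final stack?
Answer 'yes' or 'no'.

Answer: no

Derivation:
Program A trace:
  After 'push 14': [14]
  After 'neg': [-14]
  After 'dup': [-14, -14]
  After 'dup': [-14, -14, -14]
  After 'push 8': [-14, -14, -14, 8]
  After 'gt': [-14, -14, 0]
  After 'push -1': [-14, -14, 0, -1]
Program A final stack: [-14, -14, 0, -1]

Program B trace:
  After 'push -5': [-5]
  After 'dup': [-5, -5]
  After 'sub': [0]
  After 'neg': [0]
  After 'dup': [0, 0]
  After 'swap': [0, 0]
  After 'over': [0, 0, 0]
  After 'push 8': [0, 0, 0, 8]
Program B final stack: [0, 0, 0, 8]
Same: no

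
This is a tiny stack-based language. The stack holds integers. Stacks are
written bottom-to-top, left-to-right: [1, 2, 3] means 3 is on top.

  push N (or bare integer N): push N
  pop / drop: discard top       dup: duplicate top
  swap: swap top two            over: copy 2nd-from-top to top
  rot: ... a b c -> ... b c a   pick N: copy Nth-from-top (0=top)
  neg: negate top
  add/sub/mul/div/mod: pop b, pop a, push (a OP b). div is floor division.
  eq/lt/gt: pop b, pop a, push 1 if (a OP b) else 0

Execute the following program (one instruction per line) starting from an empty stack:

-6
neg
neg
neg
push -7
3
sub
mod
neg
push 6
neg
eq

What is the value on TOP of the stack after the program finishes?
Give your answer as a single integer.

After 'push -6': [-6]
After 'neg': [6]
After 'neg': [-6]
After 'neg': [6]
After 'push -7': [6, -7]
After 'push 3': [6, -7, 3]
After 'sub': [6, -10]
After 'mod': [-4]
After 'neg': [4]
After 'push 6': [4, 6]
After 'neg': [4, -6]
After 'eq': [0]

Answer: 0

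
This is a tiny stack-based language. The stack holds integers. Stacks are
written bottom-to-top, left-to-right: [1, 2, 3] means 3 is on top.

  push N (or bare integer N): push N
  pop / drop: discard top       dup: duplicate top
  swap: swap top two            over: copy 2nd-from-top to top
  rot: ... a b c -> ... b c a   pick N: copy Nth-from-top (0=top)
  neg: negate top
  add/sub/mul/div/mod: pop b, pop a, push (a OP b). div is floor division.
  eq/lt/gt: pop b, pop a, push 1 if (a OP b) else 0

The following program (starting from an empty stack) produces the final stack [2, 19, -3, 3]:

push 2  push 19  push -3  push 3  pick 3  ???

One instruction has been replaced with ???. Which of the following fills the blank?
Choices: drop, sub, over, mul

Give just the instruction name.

Stack before ???: [2, 19, -3, 3, 2]
Stack after ???:  [2, 19, -3, 3]
Checking each choice:
  drop: MATCH
  sub: produces [2, 19, -3, 1]
  over: produces [2, 19, -3, 3, 2, 3]
  mul: produces [2, 19, -3, 6]


Answer: drop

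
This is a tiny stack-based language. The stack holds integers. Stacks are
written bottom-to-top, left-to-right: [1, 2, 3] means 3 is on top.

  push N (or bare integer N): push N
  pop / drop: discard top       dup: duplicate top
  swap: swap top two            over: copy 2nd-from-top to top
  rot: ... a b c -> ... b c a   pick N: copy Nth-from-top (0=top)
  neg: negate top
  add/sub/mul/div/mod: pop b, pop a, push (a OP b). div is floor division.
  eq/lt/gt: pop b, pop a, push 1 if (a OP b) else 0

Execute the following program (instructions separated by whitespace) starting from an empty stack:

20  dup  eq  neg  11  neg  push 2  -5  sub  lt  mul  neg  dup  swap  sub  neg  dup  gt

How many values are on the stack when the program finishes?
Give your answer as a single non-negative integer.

After 'push 20': stack = [20] (depth 1)
After 'dup': stack = [20, 20] (depth 2)
After 'eq': stack = [1] (depth 1)
After 'neg': stack = [-1] (depth 1)
After 'push 11': stack = [-1, 11] (depth 2)
After 'neg': stack = [-1, -11] (depth 2)
After 'push 2': stack = [-1, -11, 2] (depth 3)
After 'push -5': stack = [-1, -11, 2, -5] (depth 4)
After 'sub': stack = [-1, -11, 7] (depth 3)
After 'lt': stack = [-1, 1] (depth 2)
After 'mul': stack = [-1] (depth 1)
After 'neg': stack = [1] (depth 1)
After 'dup': stack = [1, 1] (depth 2)
After 'swap': stack = [1, 1] (depth 2)
After 'sub': stack = [0] (depth 1)
After 'neg': stack = [0] (depth 1)
After 'dup': stack = [0, 0] (depth 2)
After 'gt': stack = [0] (depth 1)

Answer: 1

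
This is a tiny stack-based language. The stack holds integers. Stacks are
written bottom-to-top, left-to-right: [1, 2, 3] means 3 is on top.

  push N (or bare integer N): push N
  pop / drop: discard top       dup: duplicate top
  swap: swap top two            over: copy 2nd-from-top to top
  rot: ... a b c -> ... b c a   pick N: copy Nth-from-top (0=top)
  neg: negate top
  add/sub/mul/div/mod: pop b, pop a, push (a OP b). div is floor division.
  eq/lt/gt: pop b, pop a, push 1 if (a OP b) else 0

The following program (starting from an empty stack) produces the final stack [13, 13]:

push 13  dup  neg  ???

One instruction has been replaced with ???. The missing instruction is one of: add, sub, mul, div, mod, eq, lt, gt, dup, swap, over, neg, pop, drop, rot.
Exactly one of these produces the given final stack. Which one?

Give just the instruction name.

Answer: neg

Derivation:
Stack before ???: [13, -13]
Stack after ???:  [13, 13]
The instruction that transforms [13, -13] -> [13, 13] is: neg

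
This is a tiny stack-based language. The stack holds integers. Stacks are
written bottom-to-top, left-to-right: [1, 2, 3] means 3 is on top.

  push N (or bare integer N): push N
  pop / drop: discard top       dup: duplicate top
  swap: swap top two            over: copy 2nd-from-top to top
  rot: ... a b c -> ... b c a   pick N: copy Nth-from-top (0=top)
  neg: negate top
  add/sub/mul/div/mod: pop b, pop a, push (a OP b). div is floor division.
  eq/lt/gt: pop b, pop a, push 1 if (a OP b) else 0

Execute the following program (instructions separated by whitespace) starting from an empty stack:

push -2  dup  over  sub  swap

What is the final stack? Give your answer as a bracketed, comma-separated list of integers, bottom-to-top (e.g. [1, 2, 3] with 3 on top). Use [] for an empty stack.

After 'push -2': [-2]
After 'dup': [-2, -2]
After 'over': [-2, -2, -2]
After 'sub': [-2, 0]
After 'swap': [0, -2]

Answer: [0, -2]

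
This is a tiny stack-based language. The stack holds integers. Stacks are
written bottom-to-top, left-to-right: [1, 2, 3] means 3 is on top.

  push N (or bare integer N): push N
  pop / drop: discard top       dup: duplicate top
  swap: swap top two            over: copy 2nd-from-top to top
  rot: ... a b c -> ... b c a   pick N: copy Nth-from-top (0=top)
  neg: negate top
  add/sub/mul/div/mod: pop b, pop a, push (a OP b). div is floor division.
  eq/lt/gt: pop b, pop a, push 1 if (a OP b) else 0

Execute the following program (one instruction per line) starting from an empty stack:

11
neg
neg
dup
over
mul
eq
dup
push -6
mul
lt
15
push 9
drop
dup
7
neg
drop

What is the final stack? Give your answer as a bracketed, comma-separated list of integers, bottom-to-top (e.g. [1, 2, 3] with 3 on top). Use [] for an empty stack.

After 'push 11': [11]
After 'neg': [-11]
After 'neg': [11]
After 'dup': [11, 11]
After 'over': [11, 11, 11]
After 'mul': [11, 121]
After 'eq': [0]
After 'dup': [0, 0]
After 'push -6': [0, 0, -6]
After 'mul': [0, 0]
After 'lt': [0]
After 'push 15': [0, 15]
After 'push 9': [0, 15, 9]
After 'drop': [0, 15]
After 'dup': [0, 15, 15]
After 'push 7': [0, 15, 15, 7]
After 'neg': [0, 15, 15, -7]
After 'drop': [0, 15, 15]

Answer: [0, 15, 15]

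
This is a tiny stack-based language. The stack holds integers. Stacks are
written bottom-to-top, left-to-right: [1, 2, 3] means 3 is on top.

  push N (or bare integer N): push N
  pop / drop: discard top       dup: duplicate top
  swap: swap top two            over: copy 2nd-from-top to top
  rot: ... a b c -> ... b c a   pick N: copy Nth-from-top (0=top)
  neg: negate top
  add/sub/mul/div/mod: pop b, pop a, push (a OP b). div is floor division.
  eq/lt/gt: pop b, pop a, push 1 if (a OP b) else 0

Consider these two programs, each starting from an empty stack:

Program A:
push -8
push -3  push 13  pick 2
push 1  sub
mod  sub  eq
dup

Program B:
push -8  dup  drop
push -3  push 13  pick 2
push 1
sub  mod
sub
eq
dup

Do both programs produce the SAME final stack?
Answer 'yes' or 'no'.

Answer: yes

Derivation:
Program A trace:
  After 'push -8': [-8]
  After 'push -3': [-8, -3]
  After 'push 13': [-8, -3, 13]
  After 'pick 2': [-8, -3, 13, -8]
  After 'push 1': [-8, -3, 13, -8, 1]
  After 'sub': [-8, -3, 13, -9]
  After 'mod': [-8, -3, -5]
  After 'sub': [-8, 2]
  After 'eq': [0]
  After 'dup': [0, 0]
Program A final stack: [0, 0]

Program B trace:
  After 'push -8': [-8]
  After 'dup': [-8, -8]
  After 'drop': [-8]
  After 'push -3': [-8, -3]
  After 'push 13': [-8, -3, 13]
  After 'pick 2': [-8, -3, 13, -8]
  After 'push 1': [-8, -3, 13, -8, 1]
  After 'sub': [-8, -3, 13, -9]
  After 'mod': [-8, -3, -5]
  After 'sub': [-8, 2]
  After 'eq': [0]
  After 'dup': [0, 0]
Program B final stack: [0, 0]
Same: yes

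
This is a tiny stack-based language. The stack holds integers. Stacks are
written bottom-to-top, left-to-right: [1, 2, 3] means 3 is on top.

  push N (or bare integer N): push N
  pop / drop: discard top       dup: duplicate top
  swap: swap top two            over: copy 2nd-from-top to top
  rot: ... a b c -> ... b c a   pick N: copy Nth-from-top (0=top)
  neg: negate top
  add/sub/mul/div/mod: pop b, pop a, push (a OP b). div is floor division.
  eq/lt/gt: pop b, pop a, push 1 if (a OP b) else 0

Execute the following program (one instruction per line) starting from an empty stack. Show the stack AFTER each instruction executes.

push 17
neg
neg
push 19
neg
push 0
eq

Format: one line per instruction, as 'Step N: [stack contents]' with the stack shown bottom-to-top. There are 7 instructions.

Step 1: [17]
Step 2: [-17]
Step 3: [17]
Step 4: [17, 19]
Step 5: [17, -19]
Step 6: [17, -19, 0]
Step 7: [17, 0]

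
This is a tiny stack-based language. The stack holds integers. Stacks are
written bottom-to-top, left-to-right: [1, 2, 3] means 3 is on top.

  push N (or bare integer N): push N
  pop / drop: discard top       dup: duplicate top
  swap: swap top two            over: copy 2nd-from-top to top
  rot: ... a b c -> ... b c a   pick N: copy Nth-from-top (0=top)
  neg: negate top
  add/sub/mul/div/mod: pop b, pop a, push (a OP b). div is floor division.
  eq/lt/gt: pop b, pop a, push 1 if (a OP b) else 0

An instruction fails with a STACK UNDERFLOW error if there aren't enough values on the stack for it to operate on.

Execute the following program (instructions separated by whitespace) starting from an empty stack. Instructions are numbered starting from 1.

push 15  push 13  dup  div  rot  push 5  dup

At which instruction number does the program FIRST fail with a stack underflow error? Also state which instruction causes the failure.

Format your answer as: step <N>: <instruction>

Answer: step 5: rot

Derivation:
Step 1 ('push 15'): stack = [15], depth = 1
Step 2 ('push 13'): stack = [15, 13], depth = 2
Step 3 ('dup'): stack = [15, 13, 13], depth = 3
Step 4 ('div'): stack = [15, 1], depth = 2
Step 5 ('rot'): needs 3 value(s) but depth is 2 — STACK UNDERFLOW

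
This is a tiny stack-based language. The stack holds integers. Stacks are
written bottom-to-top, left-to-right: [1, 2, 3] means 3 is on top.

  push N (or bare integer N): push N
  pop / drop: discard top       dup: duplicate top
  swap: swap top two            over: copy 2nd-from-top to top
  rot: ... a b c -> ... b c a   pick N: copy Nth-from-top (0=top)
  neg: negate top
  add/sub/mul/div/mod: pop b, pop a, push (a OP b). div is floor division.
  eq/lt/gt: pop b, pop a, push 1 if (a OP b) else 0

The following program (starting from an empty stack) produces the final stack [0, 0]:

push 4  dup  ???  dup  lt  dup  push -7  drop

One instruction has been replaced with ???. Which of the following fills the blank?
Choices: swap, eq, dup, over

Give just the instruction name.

Answer: eq

Derivation:
Stack before ???: [4, 4]
Stack after ???:  [1]
Checking each choice:
  swap: produces [4, 0, 0]
  eq: MATCH
  dup: produces [4, 4, 0, 0]
  over: produces [4, 4, 0, 0]


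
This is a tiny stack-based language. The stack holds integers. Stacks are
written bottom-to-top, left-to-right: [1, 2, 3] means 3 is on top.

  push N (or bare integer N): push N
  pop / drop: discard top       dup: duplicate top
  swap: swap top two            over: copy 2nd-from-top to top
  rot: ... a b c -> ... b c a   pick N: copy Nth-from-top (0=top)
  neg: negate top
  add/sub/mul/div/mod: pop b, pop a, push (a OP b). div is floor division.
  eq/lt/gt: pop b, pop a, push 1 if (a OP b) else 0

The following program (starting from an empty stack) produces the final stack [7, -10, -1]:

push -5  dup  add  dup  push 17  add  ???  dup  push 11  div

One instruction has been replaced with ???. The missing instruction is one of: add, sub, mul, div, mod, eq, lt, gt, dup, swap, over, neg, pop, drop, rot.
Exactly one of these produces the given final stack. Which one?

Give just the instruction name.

Stack before ???: [-10, 7]
Stack after ???:  [7, -10]
The instruction that transforms [-10, 7] -> [7, -10] is: swap

Answer: swap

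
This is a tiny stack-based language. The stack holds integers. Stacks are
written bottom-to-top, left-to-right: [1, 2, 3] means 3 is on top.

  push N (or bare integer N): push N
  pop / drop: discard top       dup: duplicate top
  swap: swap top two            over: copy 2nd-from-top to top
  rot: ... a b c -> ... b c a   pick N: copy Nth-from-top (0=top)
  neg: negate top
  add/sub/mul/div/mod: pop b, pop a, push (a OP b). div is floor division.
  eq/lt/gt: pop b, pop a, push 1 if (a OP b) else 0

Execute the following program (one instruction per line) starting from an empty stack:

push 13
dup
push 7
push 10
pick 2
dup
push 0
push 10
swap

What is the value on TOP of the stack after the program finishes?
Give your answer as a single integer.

After 'push 13': [13]
After 'dup': [13, 13]
After 'push 7': [13, 13, 7]
After 'push 10': [13, 13, 7, 10]
After 'pick 2': [13, 13, 7, 10, 13]
After 'dup': [13, 13, 7, 10, 13, 13]
After 'push 0': [13, 13, 7, 10, 13, 13, 0]
After 'push 10': [13, 13, 7, 10, 13, 13, 0, 10]
After 'swap': [13, 13, 7, 10, 13, 13, 10, 0]

Answer: 0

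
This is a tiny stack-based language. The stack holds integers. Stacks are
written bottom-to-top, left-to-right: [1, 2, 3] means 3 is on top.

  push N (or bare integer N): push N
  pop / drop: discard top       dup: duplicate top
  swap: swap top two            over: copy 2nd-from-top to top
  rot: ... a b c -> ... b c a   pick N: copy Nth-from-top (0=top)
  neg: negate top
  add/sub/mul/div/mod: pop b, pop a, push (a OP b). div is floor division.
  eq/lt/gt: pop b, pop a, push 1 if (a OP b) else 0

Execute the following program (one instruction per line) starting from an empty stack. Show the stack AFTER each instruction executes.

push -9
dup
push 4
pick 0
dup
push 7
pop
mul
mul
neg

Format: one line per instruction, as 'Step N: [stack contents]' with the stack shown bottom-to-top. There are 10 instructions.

Step 1: [-9]
Step 2: [-9, -9]
Step 3: [-9, -9, 4]
Step 4: [-9, -9, 4, 4]
Step 5: [-9, -9, 4, 4, 4]
Step 6: [-9, -9, 4, 4, 4, 7]
Step 7: [-9, -9, 4, 4, 4]
Step 8: [-9, -9, 4, 16]
Step 9: [-9, -9, 64]
Step 10: [-9, -9, -64]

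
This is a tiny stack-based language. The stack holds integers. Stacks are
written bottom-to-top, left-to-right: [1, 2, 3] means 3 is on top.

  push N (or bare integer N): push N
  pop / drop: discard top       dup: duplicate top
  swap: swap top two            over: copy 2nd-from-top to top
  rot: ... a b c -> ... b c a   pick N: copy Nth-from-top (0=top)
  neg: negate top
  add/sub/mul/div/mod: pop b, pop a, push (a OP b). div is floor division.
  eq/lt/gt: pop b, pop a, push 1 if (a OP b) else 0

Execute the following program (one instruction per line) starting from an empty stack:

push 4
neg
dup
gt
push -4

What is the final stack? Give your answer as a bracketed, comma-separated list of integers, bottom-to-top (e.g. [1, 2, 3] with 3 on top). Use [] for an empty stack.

After 'push 4': [4]
After 'neg': [-4]
After 'dup': [-4, -4]
After 'gt': [0]
After 'push -4': [0, -4]

Answer: [0, -4]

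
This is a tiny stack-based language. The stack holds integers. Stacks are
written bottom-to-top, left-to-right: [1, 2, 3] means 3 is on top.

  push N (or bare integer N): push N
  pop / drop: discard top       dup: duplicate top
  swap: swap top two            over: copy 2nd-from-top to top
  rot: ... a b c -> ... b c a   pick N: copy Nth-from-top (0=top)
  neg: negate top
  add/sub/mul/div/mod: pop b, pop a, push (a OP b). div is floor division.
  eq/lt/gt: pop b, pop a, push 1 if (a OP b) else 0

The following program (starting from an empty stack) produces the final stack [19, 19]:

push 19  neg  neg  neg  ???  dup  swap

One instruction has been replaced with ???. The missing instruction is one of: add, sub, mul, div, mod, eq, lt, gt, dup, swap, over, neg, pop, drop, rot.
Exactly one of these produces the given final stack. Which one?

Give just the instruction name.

Answer: neg

Derivation:
Stack before ???: [-19]
Stack after ???:  [19]
The instruction that transforms [-19] -> [19] is: neg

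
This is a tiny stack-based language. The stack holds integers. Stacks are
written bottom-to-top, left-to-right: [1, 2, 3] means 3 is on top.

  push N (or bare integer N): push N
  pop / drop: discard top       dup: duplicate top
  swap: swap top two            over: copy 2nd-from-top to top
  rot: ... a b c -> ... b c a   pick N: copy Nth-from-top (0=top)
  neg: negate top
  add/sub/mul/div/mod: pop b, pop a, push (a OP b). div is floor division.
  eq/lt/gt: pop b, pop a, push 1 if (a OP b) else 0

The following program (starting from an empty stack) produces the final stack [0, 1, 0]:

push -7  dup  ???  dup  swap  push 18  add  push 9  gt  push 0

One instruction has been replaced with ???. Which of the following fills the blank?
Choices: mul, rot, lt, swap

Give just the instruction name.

Stack before ???: [-7, -7]
Stack after ???:  [0]
Checking each choice:
  mul: produces [49, 1, 0]
  rot: stack underflow (need 3, have 2)
  lt: MATCH
  swap: produces [-7, -7, 1, 0]


Answer: lt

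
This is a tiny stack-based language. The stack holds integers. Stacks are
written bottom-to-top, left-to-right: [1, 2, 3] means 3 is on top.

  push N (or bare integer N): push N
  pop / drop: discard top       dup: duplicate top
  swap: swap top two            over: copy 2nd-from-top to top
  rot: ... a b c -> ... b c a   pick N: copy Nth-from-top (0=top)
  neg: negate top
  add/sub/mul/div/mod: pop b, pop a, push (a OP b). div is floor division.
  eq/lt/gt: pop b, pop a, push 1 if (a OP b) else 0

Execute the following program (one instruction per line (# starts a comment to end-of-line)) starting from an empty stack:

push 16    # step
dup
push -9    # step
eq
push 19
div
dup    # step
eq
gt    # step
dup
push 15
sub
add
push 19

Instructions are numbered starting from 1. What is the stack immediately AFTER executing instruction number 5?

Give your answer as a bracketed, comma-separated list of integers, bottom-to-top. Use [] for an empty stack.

Answer: [16, 0, 19]

Derivation:
Step 1 ('push 16'): [16]
Step 2 ('dup'): [16, 16]
Step 3 ('push -9'): [16, 16, -9]
Step 4 ('eq'): [16, 0]
Step 5 ('push 19'): [16, 0, 19]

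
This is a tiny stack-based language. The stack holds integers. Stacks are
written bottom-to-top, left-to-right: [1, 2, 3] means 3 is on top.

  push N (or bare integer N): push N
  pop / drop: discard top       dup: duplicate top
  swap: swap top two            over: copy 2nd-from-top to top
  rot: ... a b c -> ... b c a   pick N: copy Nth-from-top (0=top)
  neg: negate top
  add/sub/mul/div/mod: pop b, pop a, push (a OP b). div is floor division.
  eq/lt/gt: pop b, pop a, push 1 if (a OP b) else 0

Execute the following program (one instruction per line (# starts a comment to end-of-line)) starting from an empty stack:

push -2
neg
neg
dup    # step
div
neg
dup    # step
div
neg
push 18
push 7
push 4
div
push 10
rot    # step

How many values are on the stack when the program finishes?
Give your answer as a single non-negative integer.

After 'push -2': stack = [-2] (depth 1)
After 'neg': stack = [2] (depth 1)
After 'neg': stack = [-2] (depth 1)
After 'dup': stack = [-2, -2] (depth 2)
After 'div': stack = [1] (depth 1)
After 'neg': stack = [-1] (depth 1)
After 'dup': stack = [-1, -1] (depth 2)
After 'div': stack = [1] (depth 1)
After 'neg': stack = [-1] (depth 1)
After 'push 18': stack = [-1, 18] (depth 2)
After 'push 7': stack = [-1, 18, 7] (depth 3)
After 'push 4': stack = [-1, 18, 7, 4] (depth 4)
After 'div': stack = [-1, 18, 1] (depth 3)
After 'push 10': stack = [-1, 18, 1, 10] (depth 4)
After 'rot': stack = [-1, 1, 10, 18] (depth 4)

Answer: 4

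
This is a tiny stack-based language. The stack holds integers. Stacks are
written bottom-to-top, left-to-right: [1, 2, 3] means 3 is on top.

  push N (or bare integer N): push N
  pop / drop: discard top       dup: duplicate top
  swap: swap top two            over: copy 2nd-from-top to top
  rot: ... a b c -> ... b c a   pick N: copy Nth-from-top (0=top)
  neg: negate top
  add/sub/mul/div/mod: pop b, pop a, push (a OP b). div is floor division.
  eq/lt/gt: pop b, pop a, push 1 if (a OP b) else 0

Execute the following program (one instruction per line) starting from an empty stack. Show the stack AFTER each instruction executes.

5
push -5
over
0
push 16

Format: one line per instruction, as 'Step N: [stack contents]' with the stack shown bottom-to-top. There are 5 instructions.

Step 1: [5]
Step 2: [5, -5]
Step 3: [5, -5, 5]
Step 4: [5, -5, 5, 0]
Step 5: [5, -5, 5, 0, 16]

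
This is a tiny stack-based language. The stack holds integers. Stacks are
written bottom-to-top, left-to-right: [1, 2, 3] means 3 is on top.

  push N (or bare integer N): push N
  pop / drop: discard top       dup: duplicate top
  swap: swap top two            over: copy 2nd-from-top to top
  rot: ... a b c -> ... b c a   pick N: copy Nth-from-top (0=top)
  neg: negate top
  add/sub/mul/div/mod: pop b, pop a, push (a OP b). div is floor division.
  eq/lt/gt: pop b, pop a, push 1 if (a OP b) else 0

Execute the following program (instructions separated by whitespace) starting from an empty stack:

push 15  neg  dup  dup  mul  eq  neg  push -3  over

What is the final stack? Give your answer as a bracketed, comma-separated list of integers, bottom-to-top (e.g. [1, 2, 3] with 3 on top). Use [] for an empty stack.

Answer: [0, -3, 0]

Derivation:
After 'push 15': [15]
After 'neg': [-15]
After 'dup': [-15, -15]
After 'dup': [-15, -15, -15]
After 'mul': [-15, 225]
After 'eq': [0]
After 'neg': [0]
After 'push -3': [0, -3]
After 'over': [0, -3, 0]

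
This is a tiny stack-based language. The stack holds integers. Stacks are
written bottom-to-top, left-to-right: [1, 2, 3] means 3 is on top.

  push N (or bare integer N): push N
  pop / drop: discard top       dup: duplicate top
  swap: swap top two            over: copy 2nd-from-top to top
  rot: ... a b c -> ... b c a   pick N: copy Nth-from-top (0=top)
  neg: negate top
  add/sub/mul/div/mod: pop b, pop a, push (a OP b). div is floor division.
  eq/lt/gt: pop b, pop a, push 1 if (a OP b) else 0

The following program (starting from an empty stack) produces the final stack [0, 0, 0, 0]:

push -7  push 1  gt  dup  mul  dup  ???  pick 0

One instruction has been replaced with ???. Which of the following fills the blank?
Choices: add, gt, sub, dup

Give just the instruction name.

Stack before ???: [0, 0]
Stack after ???:  [0, 0, 0]
Checking each choice:
  add: produces [0, 0]
  gt: produces [0, 0]
  sub: produces [0, 0]
  dup: MATCH


Answer: dup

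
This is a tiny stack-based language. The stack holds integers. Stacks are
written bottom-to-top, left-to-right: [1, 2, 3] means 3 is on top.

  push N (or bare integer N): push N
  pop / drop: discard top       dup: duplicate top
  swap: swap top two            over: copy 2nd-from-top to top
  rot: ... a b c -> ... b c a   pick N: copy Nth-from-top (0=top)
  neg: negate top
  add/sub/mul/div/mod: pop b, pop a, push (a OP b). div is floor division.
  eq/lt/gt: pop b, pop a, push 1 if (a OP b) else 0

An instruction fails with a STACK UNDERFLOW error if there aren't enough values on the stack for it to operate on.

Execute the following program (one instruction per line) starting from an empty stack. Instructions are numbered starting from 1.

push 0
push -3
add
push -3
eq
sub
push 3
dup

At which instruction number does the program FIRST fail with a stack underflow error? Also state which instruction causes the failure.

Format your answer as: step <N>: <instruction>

Step 1 ('push 0'): stack = [0], depth = 1
Step 2 ('push -3'): stack = [0, -3], depth = 2
Step 3 ('add'): stack = [-3], depth = 1
Step 4 ('push -3'): stack = [-3, -3], depth = 2
Step 5 ('eq'): stack = [1], depth = 1
Step 6 ('sub'): needs 2 value(s) but depth is 1 — STACK UNDERFLOW

Answer: step 6: sub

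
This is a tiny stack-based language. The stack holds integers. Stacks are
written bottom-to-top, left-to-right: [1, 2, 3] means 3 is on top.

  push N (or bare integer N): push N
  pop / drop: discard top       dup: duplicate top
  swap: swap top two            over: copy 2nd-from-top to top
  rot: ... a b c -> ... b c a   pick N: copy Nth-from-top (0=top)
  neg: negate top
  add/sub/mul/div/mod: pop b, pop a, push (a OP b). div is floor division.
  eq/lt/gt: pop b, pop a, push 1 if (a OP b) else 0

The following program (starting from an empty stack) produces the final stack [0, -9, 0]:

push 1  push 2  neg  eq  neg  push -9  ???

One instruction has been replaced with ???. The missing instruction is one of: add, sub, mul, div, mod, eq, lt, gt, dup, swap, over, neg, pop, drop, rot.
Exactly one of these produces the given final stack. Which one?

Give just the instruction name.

Stack before ???: [0, -9]
Stack after ???:  [0, -9, 0]
The instruction that transforms [0, -9] -> [0, -9, 0] is: over

Answer: over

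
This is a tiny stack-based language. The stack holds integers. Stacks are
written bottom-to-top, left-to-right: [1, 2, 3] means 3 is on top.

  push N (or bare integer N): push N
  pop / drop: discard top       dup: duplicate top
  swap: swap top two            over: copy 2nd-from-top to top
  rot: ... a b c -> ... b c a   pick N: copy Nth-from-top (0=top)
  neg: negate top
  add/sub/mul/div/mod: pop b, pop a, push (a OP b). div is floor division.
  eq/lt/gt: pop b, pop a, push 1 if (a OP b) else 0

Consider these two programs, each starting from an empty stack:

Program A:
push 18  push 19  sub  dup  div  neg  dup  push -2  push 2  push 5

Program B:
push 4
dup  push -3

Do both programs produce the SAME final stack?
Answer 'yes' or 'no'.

Answer: no

Derivation:
Program A trace:
  After 'push 18': [18]
  After 'push 19': [18, 19]
  After 'sub': [-1]
  After 'dup': [-1, -1]
  After 'div': [1]
  After 'neg': [-1]
  After 'dup': [-1, -1]
  After 'push -2': [-1, -1, -2]
  After 'push 2': [-1, -1, -2, 2]
  After 'push 5': [-1, -1, -2, 2, 5]
Program A final stack: [-1, -1, -2, 2, 5]

Program B trace:
  After 'push 4': [4]
  After 'dup': [4, 4]
  After 'push -3': [4, 4, -3]
Program B final stack: [4, 4, -3]
Same: no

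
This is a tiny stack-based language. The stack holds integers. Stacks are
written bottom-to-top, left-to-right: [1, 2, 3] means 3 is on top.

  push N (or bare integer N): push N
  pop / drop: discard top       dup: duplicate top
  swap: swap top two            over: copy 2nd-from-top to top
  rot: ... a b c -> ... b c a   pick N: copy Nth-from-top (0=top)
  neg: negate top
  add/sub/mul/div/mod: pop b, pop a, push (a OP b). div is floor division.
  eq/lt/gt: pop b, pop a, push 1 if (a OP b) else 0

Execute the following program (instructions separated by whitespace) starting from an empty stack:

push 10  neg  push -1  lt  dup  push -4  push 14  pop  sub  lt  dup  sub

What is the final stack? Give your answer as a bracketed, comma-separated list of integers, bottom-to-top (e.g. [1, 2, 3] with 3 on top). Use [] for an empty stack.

After 'push 10': [10]
After 'neg': [-10]
After 'push -1': [-10, -1]
After 'lt': [1]
After 'dup': [1, 1]
After 'push -4': [1, 1, -4]
After 'push 14': [1, 1, -4, 14]
After 'pop': [1, 1, -4]
After 'sub': [1, 5]
After 'lt': [1]
After 'dup': [1, 1]
After 'sub': [0]

Answer: [0]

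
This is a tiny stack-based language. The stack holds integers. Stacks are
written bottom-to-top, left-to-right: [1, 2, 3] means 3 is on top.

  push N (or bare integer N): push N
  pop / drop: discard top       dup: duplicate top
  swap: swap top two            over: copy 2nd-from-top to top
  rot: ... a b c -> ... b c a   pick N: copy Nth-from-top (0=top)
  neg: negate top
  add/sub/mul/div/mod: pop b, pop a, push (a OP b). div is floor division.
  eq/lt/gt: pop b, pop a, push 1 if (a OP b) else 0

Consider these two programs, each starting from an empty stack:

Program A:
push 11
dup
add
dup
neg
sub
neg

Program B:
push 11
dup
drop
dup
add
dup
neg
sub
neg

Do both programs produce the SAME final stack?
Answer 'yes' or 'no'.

Program A trace:
  After 'push 11': [11]
  After 'dup': [11, 11]
  After 'add': [22]
  After 'dup': [22, 22]
  After 'neg': [22, -22]
  After 'sub': [44]
  After 'neg': [-44]
Program A final stack: [-44]

Program B trace:
  After 'push 11': [11]
  After 'dup': [11, 11]
  After 'drop': [11]
  After 'dup': [11, 11]
  After 'add': [22]
  After 'dup': [22, 22]
  After 'neg': [22, -22]
  After 'sub': [44]
  After 'neg': [-44]
Program B final stack: [-44]
Same: yes

Answer: yes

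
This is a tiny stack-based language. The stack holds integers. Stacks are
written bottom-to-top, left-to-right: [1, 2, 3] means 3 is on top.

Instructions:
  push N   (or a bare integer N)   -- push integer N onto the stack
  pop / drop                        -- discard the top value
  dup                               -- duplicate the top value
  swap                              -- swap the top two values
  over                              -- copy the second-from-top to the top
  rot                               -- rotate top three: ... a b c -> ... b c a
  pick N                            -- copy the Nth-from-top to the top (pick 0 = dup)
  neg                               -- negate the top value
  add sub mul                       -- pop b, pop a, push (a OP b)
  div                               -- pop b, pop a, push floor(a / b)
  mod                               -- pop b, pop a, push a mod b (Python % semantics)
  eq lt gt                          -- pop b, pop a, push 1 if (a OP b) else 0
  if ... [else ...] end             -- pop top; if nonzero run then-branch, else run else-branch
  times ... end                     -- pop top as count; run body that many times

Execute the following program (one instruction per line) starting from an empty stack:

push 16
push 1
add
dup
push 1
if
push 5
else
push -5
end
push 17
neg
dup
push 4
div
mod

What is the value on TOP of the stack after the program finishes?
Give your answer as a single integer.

After 'push 16': [16]
After 'push 1': [16, 1]
After 'add': [17]
After 'dup': [17, 17]
After 'push 1': [17, 17, 1]
After 'if': [17, 17]
After 'push 5': [17, 17, 5]
After 'push 17': [17, 17, 5, 17]
After 'neg': [17, 17, 5, -17]
After 'dup': [17, 17, 5, -17, -17]
After 'push 4': [17, 17, 5, -17, -17, 4]
After 'div': [17, 17, 5, -17, -5]
After 'mod': [17, 17, 5, -2]

Answer: -2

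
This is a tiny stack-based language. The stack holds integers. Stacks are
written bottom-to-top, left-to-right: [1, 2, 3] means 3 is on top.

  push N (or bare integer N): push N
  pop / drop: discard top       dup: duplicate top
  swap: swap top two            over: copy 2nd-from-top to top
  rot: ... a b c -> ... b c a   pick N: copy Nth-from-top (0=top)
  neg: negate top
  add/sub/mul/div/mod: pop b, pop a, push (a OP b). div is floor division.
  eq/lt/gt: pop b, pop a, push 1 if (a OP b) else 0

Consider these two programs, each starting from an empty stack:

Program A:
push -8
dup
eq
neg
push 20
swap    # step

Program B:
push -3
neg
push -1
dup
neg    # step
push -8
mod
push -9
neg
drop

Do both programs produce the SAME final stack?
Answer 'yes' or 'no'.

Program A trace:
  After 'push -8': [-8]
  After 'dup': [-8, -8]
  After 'eq': [1]
  After 'neg': [-1]
  After 'push 20': [-1, 20]
  After 'swap': [20, -1]
Program A final stack: [20, -1]

Program B trace:
  After 'push -3': [-3]
  After 'neg': [3]
  After 'push -1': [3, -1]
  After 'dup': [3, -1, -1]
  After 'neg': [3, -1, 1]
  After 'push -8': [3, -1, 1, -8]
  After 'mod': [3, -1, -7]
  After 'push -9': [3, -1, -7, -9]
  After 'neg': [3, -1, -7, 9]
  After 'drop': [3, -1, -7]
Program B final stack: [3, -1, -7]
Same: no

Answer: no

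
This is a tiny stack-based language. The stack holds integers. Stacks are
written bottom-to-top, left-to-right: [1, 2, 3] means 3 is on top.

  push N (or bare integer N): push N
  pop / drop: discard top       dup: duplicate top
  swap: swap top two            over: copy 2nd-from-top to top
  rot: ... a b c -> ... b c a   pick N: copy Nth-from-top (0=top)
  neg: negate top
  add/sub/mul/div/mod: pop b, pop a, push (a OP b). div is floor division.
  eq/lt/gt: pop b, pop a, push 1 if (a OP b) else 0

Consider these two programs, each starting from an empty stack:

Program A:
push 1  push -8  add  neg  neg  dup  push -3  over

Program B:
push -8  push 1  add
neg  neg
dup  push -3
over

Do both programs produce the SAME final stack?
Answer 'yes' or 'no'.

Program A trace:
  After 'push 1': [1]
  After 'push -8': [1, -8]
  After 'add': [-7]
  After 'neg': [7]
  After 'neg': [-7]
  After 'dup': [-7, -7]
  After 'push -3': [-7, -7, -3]
  After 'over': [-7, -7, -3, -7]
Program A final stack: [-7, -7, -3, -7]

Program B trace:
  After 'push -8': [-8]
  After 'push 1': [-8, 1]
  After 'add': [-7]
  After 'neg': [7]
  After 'neg': [-7]
  After 'dup': [-7, -7]
  After 'push -3': [-7, -7, -3]
  After 'over': [-7, -7, -3, -7]
Program B final stack: [-7, -7, -3, -7]
Same: yes

Answer: yes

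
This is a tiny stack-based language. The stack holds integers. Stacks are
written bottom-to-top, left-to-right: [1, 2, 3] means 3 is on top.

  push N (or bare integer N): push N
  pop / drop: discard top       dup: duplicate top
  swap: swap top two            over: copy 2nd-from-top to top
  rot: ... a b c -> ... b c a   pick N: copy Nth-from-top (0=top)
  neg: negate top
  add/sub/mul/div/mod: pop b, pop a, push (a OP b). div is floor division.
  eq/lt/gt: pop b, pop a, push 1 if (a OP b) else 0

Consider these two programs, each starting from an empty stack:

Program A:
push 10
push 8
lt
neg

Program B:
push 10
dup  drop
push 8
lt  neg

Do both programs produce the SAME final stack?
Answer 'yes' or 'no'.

Answer: yes

Derivation:
Program A trace:
  After 'push 10': [10]
  After 'push 8': [10, 8]
  After 'lt': [0]
  After 'neg': [0]
Program A final stack: [0]

Program B trace:
  After 'push 10': [10]
  After 'dup': [10, 10]
  After 'drop': [10]
  After 'push 8': [10, 8]
  After 'lt': [0]
  After 'neg': [0]
Program B final stack: [0]
Same: yes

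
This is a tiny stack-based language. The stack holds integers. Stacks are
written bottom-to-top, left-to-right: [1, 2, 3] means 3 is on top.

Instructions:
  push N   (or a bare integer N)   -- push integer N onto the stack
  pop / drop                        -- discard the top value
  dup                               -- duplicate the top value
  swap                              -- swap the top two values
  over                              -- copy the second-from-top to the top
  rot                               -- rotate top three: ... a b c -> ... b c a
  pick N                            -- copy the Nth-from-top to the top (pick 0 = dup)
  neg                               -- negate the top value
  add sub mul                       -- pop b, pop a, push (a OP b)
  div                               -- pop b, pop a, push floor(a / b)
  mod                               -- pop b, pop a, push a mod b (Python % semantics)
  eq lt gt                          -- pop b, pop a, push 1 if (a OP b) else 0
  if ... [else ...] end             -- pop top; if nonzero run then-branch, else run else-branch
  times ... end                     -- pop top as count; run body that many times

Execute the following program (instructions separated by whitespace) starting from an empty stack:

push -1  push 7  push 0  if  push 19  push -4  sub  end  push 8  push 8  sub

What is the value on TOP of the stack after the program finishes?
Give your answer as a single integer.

Answer: 0

Derivation:
After 'push -1': [-1]
After 'push 7': [-1, 7]
After 'push 0': [-1, 7, 0]
After 'if': [-1, 7]
After 'push 8': [-1, 7, 8]
After 'push 8': [-1, 7, 8, 8]
After 'sub': [-1, 7, 0]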